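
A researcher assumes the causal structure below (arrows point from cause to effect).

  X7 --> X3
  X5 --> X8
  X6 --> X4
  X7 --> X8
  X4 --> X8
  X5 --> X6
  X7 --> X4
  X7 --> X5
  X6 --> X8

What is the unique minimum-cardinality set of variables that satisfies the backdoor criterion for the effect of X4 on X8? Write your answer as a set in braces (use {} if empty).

{X6, X7}

Variables eligible for adjustment (non-descendants of X4, excluding X4 and X8): {X3, X5, X6, X7}.
Backdoor paths from X4 to X8:
  P1: X4 <- X7 -> X5 -> X6 -> X8
  P2: X4 <- X7 -> X5 -> X8
  P3: X4 <- X7 -> X8
  P4: X4 <- X6 <- X5 <- X7 -> X8
  P5: X4 <- X6 <- X5 -> X8
  P6: X4 <- X6 -> X8
The empty set is not sufficient: P1 (X4 <- X7 -> X5 -> X6 -> X8) has no collider blocking it and no conditioned non-collider, so it is open.
Try {X6, X7}:
  P1: blocked at fork node X7 ∈ conditioning set.
  P2: blocked at fork node X7 ∈ conditioning set.
  P3: blocked at fork node X7 ∈ conditioning set.
  P4: blocked at chain node X6 ∈ conditioning set.
  P5: blocked at chain node X6 ∈ conditioning set.
  P6: blocked at fork node X6 ∈ conditioning set.
{X6, X7} contains no descendant of X4 and blocks every backdoor path.
Every element of {X6, X7} is needed (dropping X6 leaves P5 open; dropping X7 leaves P2 open), so no proper subset is valid.
Among all size-2 subsets of the eligible variables, only {X6, X7} blocks every backdoor path, so it is the unique smallest valid adjustment set.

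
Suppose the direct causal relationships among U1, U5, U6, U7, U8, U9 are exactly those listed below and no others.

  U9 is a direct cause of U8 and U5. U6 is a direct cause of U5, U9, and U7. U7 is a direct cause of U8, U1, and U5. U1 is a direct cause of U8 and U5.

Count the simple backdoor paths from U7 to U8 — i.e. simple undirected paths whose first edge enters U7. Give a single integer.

A backdoor path from U7 to U8 is any simple undirected path whose first edge points into U7 (i.e. leaves U7 via a parent).
Parents of U7: {U6}.
Enumerating:
  P1: U7 <- U6 -> U9 -> U5 <- U1 -> U8
  P2: U7 <- U6 -> U9 -> U8
  P3: U7 <- U6 -> U5 <- U1 -> U8
  P4: U7 <- U6 -> U5 <- U9 -> U8
That exhausts the simple backdoor paths. Count: 4.

4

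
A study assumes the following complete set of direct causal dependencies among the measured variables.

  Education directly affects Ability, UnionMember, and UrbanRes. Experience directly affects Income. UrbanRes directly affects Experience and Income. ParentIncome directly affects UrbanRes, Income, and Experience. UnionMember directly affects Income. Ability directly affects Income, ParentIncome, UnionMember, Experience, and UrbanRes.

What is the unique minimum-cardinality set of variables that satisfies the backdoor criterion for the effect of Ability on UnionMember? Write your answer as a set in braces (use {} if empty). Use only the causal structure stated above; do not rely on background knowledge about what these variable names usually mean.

Variables eligible for adjustment (non-descendants of Ability, excluding Ability and UnionMember): {Education}.
Backdoor paths from Ability to UnionMember:
  P1: Ability <- Education -> UrbanRes <- ParentIncome -> Experience -> Income <- UnionMember
  P2: Ability <- Education -> UrbanRes <- ParentIncome -> Income <- UnionMember
  P3: Ability <- Education -> UrbanRes -> Experience <- ParentIncome -> Income <- UnionMember
  P4: Ability <- Education -> UrbanRes -> Experience -> Income <- UnionMember
  P5: Ability <- Education -> UrbanRes -> Income <- UnionMember
  P6: Ability <- Education -> UnionMember
The empty set is not sufficient: P6 (Ability <- Education -> UnionMember) has no collider blocking it and no conditioned non-collider, so it is open.
Try {Education}:
  P1: blocked at fork node Education ∈ conditioning set.
  P2: blocked at fork node Education ∈ conditioning set.
  P3: blocked at fork node Education ∈ conditioning set.
  P4: blocked at fork node Education ∈ conditioning set.
  P5: blocked at fork node Education ∈ conditioning set.
  P6: blocked at fork node Education ∈ conditioning set.
{Education} contains no descendant of Ability and blocks every backdoor path.
{Education} is the unique smallest valid adjustment set.

{Education}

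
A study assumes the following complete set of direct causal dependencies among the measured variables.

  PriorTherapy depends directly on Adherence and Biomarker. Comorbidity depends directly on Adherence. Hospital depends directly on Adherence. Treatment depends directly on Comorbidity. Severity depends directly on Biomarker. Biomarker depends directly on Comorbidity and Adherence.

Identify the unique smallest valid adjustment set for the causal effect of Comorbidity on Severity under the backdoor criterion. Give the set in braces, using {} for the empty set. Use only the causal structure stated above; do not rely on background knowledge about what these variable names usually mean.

{Adherence}

Variables eligible for adjustment (non-descendants of Comorbidity, excluding Comorbidity and Severity): {Adherence, Hospital}.
Backdoor paths from Comorbidity to Severity:
  P1: Comorbidity <- Adherence -> Biomarker -> Severity
  P2: Comorbidity <- Adherence -> PriorTherapy <- Biomarker -> Severity
The empty set is not sufficient: P1 (Comorbidity <- Adherence -> Biomarker -> Severity) has no collider blocking it and no conditioned non-collider, so it is open.
Try {Adherence}:
  P1: blocked at fork node Adherence ∈ conditioning set.
  P2: blocked at fork node Adherence ∈ conditioning set.
{Adherence} contains no descendant of Comorbidity and blocks every backdoor path.
No other singleton works — e.g. {Hospital} leaves P1 open — so {Adherence} is the unique smallest valid adjustment set.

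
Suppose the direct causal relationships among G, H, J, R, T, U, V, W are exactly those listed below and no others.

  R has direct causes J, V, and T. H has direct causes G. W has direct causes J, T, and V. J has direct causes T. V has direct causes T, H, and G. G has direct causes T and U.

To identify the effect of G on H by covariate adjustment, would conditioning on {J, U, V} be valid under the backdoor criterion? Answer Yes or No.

No

Backdoor paths from G to H (paths whose first edge points into G):
  P1: G <- T -> J -> R <- V <- H
  P2: G <- T -> J -> W <- V <- H
  P3: G <- T -> V <- H
  P4: G <- T -> R <- J -> W <- V <- H
  P5: G <- T -> R <- V <- H
  P6: G <- T -> W <- J -> R <- V <- H
  P7: G <- T -> W <- V <- H
Condition 1 (no descendant of G in the set): FAILS — V is a descendant of G.
Condition 2 (every backdoor path blocked by {J, U, V}):
  P1: blocked at chain node J ∈ conditioning set.
  P2: blocked at chain node J ∈ conditioning set.
  P3: open — collider(s) V are conditioned on (or have a conditioned descendant) and no non-collider on the path is in the set.
  P4: blocked at collider R (neither it nor any descendant is in the conditioning set).
  P5: blocked at collider R (neither it nor any descendant is in the conditioning set).
  P6: blocked at collider W (neither it nor any descendant is in the conditioning set).
  P7: blocked at collider W (neither it nor any descendant is in the conditioning set).
{J, U, V} does not satisfy the backdoor criterion.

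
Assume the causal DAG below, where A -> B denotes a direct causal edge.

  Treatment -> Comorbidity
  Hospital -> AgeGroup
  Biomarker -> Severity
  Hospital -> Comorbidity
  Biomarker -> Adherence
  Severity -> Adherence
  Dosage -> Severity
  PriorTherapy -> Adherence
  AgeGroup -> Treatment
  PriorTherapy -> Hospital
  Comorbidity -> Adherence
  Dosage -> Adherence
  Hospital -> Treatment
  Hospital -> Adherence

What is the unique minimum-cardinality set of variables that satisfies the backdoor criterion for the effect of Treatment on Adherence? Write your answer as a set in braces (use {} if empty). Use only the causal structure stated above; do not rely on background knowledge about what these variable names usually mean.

{Hospital}

Variables eligible for adjustment (non-descendants of Treatment, excluding Treatment and Adherence): {AgeGroup, Biomarker, Dosage, Hospital, PriorTherapy, Severity}.
Backdoor paths from Treatment to Adherence:
  P1: Treatment <- Hospital <- PriorTherapy -> Adherence
  P2: Treatment <- Hospital -> Comorbidity -> Adherence
  P3: Treatment <- Hospital -> Adherence
  P4: Treatment <- AgeGroup <- Hospital <- PriorTherapy -> Adherence
  P5: Treatment <- AgeGroup <- Hospital -> Comorbidity -> Adherence
  P6: Treatment <- AgeGroup <- Hospital -> Adherence
The empty set is not sufficient: P1 (Treatment <- Hospital <- PriorTherapy -> Adherence) has no collider blocking it and no conditioned non-collider, so it is open.
Try {Hospital}:
  P1: blocked at chain node Hospital ∈ conditioning set.
  P2: blocked at fork node Hospital ∈ conditioning set.
  P3: blocked at fork node Hospital ∈ conditioning set.
  P4: blocked at chain node Hospital ∈ conditioning set.
  P5: blocked at fork node Hospital ∈ conditioning set.
  P6: blocked at fork node Hospital ∈ conditioning set.
{Hospital} contains no descendant of Treatment and blocks every backdoor path.
No other singleton works — e.g. {PriorTherapy} leaves P2 open — so {Hospital} is the unique smallest valid adjustment set.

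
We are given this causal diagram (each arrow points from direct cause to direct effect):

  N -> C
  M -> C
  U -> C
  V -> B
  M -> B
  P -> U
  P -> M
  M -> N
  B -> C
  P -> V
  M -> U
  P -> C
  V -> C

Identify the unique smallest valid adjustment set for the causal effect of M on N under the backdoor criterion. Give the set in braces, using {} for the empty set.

Variables eligible for adjustment (non-descendants of M, excluding M and N): {P, V}.
Backdoor paths from M to N:
  P1: M <- P -> V -> B -> C <- N
  P2: M <- P -> V -> C <- N
  P3: M <- P -> U -> C <- N
  P4: M <- P -> C <- N
Each backdoor path contains an unconditioned collider, so every path is already blocked with the empty conditioning set:
  P1: blocked at collider C (neither it nor any descendant is in the conditioning set).
  P2: blocked at collider C (neither it nor any descendant is in the conditioning set).
  P3: blocked at collider C (neither it nor any descendant is in the conditioning set).
  P4: blocked at collider C (neither it nor any descendant is in the conditioning set).
The empty set is therefore the unique smallest valid set.

{}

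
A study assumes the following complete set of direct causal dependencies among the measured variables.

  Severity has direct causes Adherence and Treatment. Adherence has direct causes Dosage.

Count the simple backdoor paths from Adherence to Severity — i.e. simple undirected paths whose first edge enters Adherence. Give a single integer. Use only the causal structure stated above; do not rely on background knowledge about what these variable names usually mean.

A backdoor path from Adherence to Severity is any simple undirected path whose first edge points into Adherence (i.e. leaves Adherence via a parent).
Parents of Adherence: {Dosage}.
No simple path from any parent of Adherence reaches Severity without revisiting Adherence, so there are no backdoor paths.

0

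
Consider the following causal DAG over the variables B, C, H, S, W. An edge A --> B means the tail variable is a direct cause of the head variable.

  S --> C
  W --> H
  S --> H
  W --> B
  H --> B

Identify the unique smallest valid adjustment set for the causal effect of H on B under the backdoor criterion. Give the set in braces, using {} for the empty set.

{W}

Variables eligible for adjustment (non-descendants of H, excluding H and B): {C, S, W}.
Backdoor paths from H to B:
  P1: H <- W -> B
The empty set is not sufficient: P1 (H <- W -> B) has no collider blocking it and no conditioned non-collider, so it is open.
Try {W}:
  P1: blocked at fork node W ∈ conditioning set.
{W} contains no descendant of H and blocks every backdoor path.
No other singleton works — e.g. {S} leaves P1 open — so {W} is the unique smallest valid adjustment set.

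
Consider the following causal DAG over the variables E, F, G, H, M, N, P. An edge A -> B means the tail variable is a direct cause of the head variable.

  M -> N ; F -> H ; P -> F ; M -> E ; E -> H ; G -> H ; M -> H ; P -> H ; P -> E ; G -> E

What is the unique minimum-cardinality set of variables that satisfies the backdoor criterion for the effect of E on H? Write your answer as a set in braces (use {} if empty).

{G, M, P}

Variables eligible for adjustment (non-descendants of E, excluding E and H): {F, G, M, N, P}.
Backdoor paths from E to H:
  P1: E <- P -> F -> H
  P2: E <- P -> H
  P3: E <- M -> H
  P4: E <- G -> H
The empty set is not sufficient: P1 (E <- P -> F -> H) has no collider blocking it and no conditioned non-collider, so it is open.
Try {G, M, P}:
  P1: blocked at fork node P ∈ conditioning set.
  P2: blocked at fork node P ∈ conditioning set.
  P3: blocked at fork node M ∈ conditioning set.
  P4: blocked at fork node G ∈ conditioning set.
{G, M, P} contains no descendant of E and blocks every backdoor path.
Every element of {G, M, P} is needed (dropping G leaves P4 open; dropping M leaves P3 open; dropping P leaves P1 open), so no proper subset is valid.
Among all size-3 subsets of the eligible variables, only {G, M, P} blocks every backdoor path, so it is the unique smallest valid adjustment set.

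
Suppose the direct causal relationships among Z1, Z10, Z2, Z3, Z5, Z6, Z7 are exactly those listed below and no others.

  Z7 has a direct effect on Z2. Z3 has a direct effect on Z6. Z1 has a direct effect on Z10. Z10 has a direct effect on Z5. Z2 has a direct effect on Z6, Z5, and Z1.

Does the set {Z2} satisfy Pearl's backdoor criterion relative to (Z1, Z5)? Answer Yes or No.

Backdoor paths from Z1 to Z5 (paths whose first edge points into Z1):
  P1: Z1 <- Z2 -> Z5
Condition 1 (no descendant of Z1 in the set): holds — descendants of Z1 are {Z10, Z5}; none are in {Z2}.
Condition 2 (every backdoor path blocked by {Z2}):
  P1: blocked at fork node Z2 ∈ conditioning set.
{Z2} satisfies the backdoor criterion.

Yes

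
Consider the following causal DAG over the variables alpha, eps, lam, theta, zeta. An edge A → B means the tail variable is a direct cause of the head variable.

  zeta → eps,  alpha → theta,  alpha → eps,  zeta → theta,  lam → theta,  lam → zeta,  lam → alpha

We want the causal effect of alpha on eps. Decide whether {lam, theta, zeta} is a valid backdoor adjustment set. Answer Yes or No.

No

Backdoor paths from alpha to eps (paths whose first edge points into alpha):
  P1: alpha <- lam -> zeta -> eps
  P2: alpha <- lam -> theta <- zeta -> eps
Condition 1 (no descendant of alpha in the set): FAILS — theta is a descendant of alpha.
Condition 2 (every backdoor path blocked by {lam, theta, zeta}):
  P1: blocked at fork node lam ∈ conditioning set.
  P2: blocked at fork node lam ∈ conditioning set.
{lam, theta, zeta} does not satisfy the backdoor criterion.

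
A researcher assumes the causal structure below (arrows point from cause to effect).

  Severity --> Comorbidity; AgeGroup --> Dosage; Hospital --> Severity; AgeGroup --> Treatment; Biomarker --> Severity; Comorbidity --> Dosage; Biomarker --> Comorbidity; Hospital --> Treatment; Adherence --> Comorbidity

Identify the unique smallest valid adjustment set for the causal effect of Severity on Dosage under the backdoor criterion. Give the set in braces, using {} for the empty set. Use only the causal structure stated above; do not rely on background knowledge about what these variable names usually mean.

{Biomarker}

Variables eligible for adjustment (non-descendants of Severity, excluding Severity and Dosage): {Adherence, AgeGroup, Biomarker, Hospital, Treatment}.
Backdoor paths from Severity to Dosage:
  P1: Severity <- Biomarker -> Comorbidity -> Dosage
  P2: Severity <- Hospital -> Treatment <- AgeGroup -> Dosage
The empty set is not sufficient: P1 (Severity <- Biomarker -> Comorbidity -> Dosage) has no collider blocking it and no conditioned non-collider, so it is open.
Try {Biomarker}:
  P1: blocked at fork node Biomarker ∈ conditioning set.
  P2: blocked at collider Treatment (neither it nor any descendant is in the conditioning set).
{Biomarker} contains no descendant of Severity and blocks every backdoor path.
No other singleton works — e.g. {AgeGroup} leaves P1 open — so {Biomarker} is the unique smallest valid adjustment set.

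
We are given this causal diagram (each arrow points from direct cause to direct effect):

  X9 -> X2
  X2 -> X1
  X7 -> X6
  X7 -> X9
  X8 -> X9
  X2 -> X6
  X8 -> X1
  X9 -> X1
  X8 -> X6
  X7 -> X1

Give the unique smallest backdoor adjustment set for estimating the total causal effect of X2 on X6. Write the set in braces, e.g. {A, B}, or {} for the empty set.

Variables eligible for adjustment (non-descendants of X2, excluding X2 and X6): {X7, X8, X9}.
Backdoor paths from X2 to X6:
  P1: X2 <- X9 <- X7 -> X6
  P2: X2 <- X9 <- X7 -> X1 <- X8 -> X6
  P3: X2 <- X9 <- X8 -> X6
  P4: X2 <- X9 <- X8 -> X1 <- X7 -> X6
  P5: X2 <- X9 -> X1 <- X7 -> X6
  P6: X2 <- X9 -> X1 <- X8 -> X6
The empty set is not sufficient: P1 (X2 <- X9 <- X7 -> X6) has no collider blocking it and no conditioned non-collider, so it is open.
Try {X9}:
  P1: blocked at chain node X9 ∈ conditioning set.
  P2: blocked at chain node X9 ∈ conditioning set.
  P3: blocked at chain node X9 ∈ conditioning set.
  P4: blocked at chain node X9 ∈ conditioning set.
  P5: blocked at fork node X9 ∈ conditioning set.
  P6: blocked at fork node X9 ∈ conditioning set.
{X9} contains no descendant of X2 and blocks every backdoor path.
No other singleton works — e.g. {X7} leaves P3 open — so {X9} is the unique smallest valid adjustment set.

{X9}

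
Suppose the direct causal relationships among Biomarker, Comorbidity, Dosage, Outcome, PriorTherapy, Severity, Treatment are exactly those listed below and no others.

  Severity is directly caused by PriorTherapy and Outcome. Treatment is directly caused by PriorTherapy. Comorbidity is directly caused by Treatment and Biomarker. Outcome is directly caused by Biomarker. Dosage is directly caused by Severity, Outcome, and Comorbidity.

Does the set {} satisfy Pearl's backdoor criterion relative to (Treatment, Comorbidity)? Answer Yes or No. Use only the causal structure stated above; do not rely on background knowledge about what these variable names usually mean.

Yes

Backdoor paths from Treatment to Comorbidity (paths whose first edge points into Treatment):
  P1: Treatment <- PriorTherapy -> Severity <- Outcome <- Biomarker -> Comorbidity
  P2: Treatment <- PriorTherapy -> Severity <- Outcome -> Dosage <- Comorbidity
  P3: Treatment <- PriorTherapy -> Severity -> Dosage <- Comorbidity
  P4: Treatment <- PriorTherapy -> Severity -> Dosage <- Outcome <- Biomarker -> Comorbidity
Condition 1 (no descendant of Treatment in the set): holds — descendants of Treatment are {Comorbidity, Dosage}; none are in {}.
Condition 2 (every backdoor path blocked by {}):
  P1: blocked at collider Severity (neither it nor any descendant is in the conditioning set).
  P2: blocked at collider Severity (neither it nor any descendant is in the conditioning set).
  P3: blocked at collider Dosage (neither it nor any descendant is in the conditioning set).
  P4: blocked at collider Dosage (neither it nor any descendant is in the conditioning set).
{} satisfies the backdoor criterion.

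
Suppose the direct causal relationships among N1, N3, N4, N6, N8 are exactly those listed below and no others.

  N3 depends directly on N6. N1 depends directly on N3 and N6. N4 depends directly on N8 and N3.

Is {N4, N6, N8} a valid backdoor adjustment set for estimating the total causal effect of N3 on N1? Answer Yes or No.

Backdoor paths from N3 to N1 (paths whose first edge points into N3):
  P1: N3 <- N6 -> N1
Condition 1 (no descendant of N3 in the set): FAILS — N4 is a descendant of N3.
Condition 2 (every backdoor path blocked by {N4, N6, N8}):
  P1: blocked at fork node N6 ∈ conditioning set.
{N4, N6, N8} does not satisfy the backdoor criterion.

No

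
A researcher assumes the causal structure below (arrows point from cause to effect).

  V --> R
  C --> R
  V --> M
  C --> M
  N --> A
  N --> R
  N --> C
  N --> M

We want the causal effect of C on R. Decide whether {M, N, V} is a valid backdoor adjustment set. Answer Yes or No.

No

Backdoor paths from C to R (paths whose first edge points into C):
  P1: C <- N -> M <- V -> R
  P2: C <- N -> R
Condition 1 (no descendant of C in the set): FAILS — M is a descendant of C.
Condition 2 (every backdoor path blocked by {M, N, V}):
  P1: blocked at fork node N ∈ conditioning set.
  P2: blocked at fork node N ∈ conditioning set.
{M, N, V} does not satisfy the backdoor criterion.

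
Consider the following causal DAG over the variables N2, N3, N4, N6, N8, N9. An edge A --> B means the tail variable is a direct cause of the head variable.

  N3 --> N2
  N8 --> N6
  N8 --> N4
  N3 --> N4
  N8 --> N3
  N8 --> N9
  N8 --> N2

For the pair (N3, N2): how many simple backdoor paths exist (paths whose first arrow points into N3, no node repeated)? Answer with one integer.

A backdoor path from N3 to N2 is any simple undirected path whose first edge points into N3 (i.e. leaves N3 via a parent).
Parents of N3: {N8}.
Enumerating:
  P1: N3 <- N8 -> N2
That exhausts the simple backdoor paths. Count: 1.

1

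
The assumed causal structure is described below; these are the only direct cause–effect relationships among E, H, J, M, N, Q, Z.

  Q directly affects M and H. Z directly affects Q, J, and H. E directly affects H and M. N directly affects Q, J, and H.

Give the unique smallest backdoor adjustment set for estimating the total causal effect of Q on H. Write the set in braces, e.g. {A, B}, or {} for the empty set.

{N, Z}

Variables eligible for adjustment (non-descendants of Q, excluding Q and H): {E, J, N, Z}.
Backdoor paths from Q to H:
  P1: Q <- Z -> J <- N -> H
  P2: Q <- Z -> H
  P3: Q <- N -> J <- Z -> H
  P4: Q <- N -> H
The empty set is not sufficient: P2 (Q <- Z -> H) has no collider blocking it and no conditioned non-collider, so it is open.
Try {N, Z}:
  P1: blocked at fork node Z ∈ conditioning set.
  P2: blocked at fork node Z ∈ conditioning set.
  P3: blocked at fork node N ∈ conditioning set.
  P4: blocked at fork node N ∈ conditioning set.
{N, Z} contains no descendant of Q and blocks every backdoor path.
Every element of {N, Z} is needed (dropping N leaves P4 open; dropping Z leaves P2 open), so no proper subset is valid.
Among all size-2 subsets of the eligible variables, only {N, Z} blocks every backdoor path, so it is the unique smallest valid adjustment set.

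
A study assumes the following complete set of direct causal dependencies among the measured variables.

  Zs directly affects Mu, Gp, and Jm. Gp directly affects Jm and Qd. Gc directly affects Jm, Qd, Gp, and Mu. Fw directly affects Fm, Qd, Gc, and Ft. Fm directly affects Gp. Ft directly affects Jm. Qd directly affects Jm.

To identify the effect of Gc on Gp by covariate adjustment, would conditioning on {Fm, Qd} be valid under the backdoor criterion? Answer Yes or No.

Backdoor paths from Gc to Gp (paths whose first edge points into Gc):
  P1: Gc <- Fw -> Ft -> Jm <- Zs -> Gp
  P2: Gc <- Fw -> Ft -> Jm <- Gp
  P3: Gc <- Fw -> Ft -> Jm <- Qd <- Gp
  P4: Gc <- Fw -> Fm -> Gp
  P5: Gc <- Fw -> Qd <- Gp
  P6: Gc <- Fw -> Qd -> Jm <- Zs -> Gp
  P7: Gc <- Fw -> Qd -> Jm <- Gp
Condition 1 (no descendant of Gc in the set): FAILS — Qd is a descendant of Gc.
Condition 2 (every backdoor path blocked by {Fm, Qd}):
  P1: blocked at collider Jm (neither it nor any descendant is in the conditioning set).
  P2: blocked at collider Jm (neither it nor any descendant is in the conditioning set).
  P3: blocked at collider Jm (neither it nor any descendant is in the conditioning set).
  P4: blocked at chain node Fm ∈ conditioning set.
  P5: open — collider(s) Qd are conditioned on (or have a conditioned descendant) and no non-collider on the path is in the set.
  P6: blocked at chain node Qd ∈ conditioning set.
  P7: blocked at chain node Qd ∈ conditioning set.
{Fm, Qd} does not satisfy the backdoor criterion.

No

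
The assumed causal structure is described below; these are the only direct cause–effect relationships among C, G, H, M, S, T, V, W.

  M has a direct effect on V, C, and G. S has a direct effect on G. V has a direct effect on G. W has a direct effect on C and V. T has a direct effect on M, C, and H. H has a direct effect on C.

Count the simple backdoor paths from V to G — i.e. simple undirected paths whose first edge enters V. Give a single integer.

4

A backdoor path from V to G is any simple undirected path whose first edge points into V (i.e. leaves V via a parent).
Parents of V: {M, W}.
Enumerating:
  P1: V <- W -> C <- T -> M -> G
  P2: V <- W -> C <- H <- T -> M -> G
  P3: V <- W -> C <- M -> G
  P4: V <- M -> G
That exhausts the simple backdoor paths. Count: 4.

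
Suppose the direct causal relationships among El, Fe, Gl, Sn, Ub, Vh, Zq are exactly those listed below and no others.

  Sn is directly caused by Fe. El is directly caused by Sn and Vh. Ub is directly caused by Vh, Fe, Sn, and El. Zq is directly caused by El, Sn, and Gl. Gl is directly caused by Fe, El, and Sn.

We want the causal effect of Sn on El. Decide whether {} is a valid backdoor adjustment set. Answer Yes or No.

Backdoor paths from Sn to El (paths whose first edge points into Sn):
  P1: Sn <- Fe -> Gl <- El
  P2: Sn <- Fe -> Gl -> Zq <- El
  P3: Sn <- Fe -> Ub <- Vh -> El
  P4: Sn <- Fe -> Ub <- El
Condition 1 (no descendant of Sn in the set): holds — descendants of Sn are {El, Gl, Ub, Zq}; none are in {}.
Condition 2 (every backdoor path blocked by {}):
  P1: blocked at collider Gl (neither it nor any descendant is in the conditioning set).
  P2: blocked at collider Zq (neither it nor any descendant is in the conditioning set).
  P3: blocked at collider Ub (neither it nor any descendant is in the conditioning set).
  P4: blocked at collider Ub (neither it nor any descendant is in the conditioning set).
{} satisfies the backdoor criterion.

Yes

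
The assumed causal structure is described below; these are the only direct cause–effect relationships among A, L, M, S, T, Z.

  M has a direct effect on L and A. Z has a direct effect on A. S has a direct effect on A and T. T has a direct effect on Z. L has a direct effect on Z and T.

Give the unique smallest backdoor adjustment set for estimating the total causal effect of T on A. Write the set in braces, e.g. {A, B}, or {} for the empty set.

{L, S}

Variables eligible for adjustment (non-descendants of T, excluding T and A): {L, M, S}.
Backdoor paths from T to A:
  P1: T <- L <- M -> A
  P2: T <- L -> Z -> A
  P3: T <- S -> A
The empty set is not sufficient: P1 (T <- L <- M -> A) has no collider blocking it and no conditioned non-collider, so it is open.
Try {L, S}:
  P1: blocked at chain node L ∈ conditioning set.
  P2: blocked at fork node L ∈ conditioning set.
  P3: blocked at fork node S ∈ conditioning set.
{L, S} contains no descendant of T and blocks every backdoor path.
Every element of {L, S} is needed (dropping L leaves P1 open; dropping S leaves P3 open), so no proper subset is valid.
Among all size-2 subsets of the eligible variables, only {L, S} blocks every backdoor path, so it is the unique smallest valid adjustment set.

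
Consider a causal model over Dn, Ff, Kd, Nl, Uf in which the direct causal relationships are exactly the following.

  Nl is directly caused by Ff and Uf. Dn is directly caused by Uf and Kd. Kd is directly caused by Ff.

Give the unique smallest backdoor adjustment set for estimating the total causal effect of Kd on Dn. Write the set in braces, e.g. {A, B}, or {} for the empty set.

{}

Variables eligible for adjustment (non-descendants of Kd, excluding Kd and Dn): {Ff, Nl, Uf}.
Backdoor paths from Kd to Dn:
  P1: Kd <- Ff -> Nl <- Uf -> Dn
Each backdoor path contains an unconditioned collider, so every path is already blocked with the empty conditioning set:
  P1: blocked at collider Nl (neither it nor any descendant is in the conditioning set).
The empty set is therefore the unique smallest valid set.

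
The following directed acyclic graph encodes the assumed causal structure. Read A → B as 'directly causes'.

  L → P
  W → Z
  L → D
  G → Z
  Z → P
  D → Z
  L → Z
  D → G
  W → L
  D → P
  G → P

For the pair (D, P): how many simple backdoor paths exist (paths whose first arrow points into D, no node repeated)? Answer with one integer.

A backdoor path from D to P is any simple undirected path whose first edge points into D (i.e. leaves D via a parent).
Parents of D: {L}.
Enumerating:
  P1: D <- L <- W -> Z <- G -> P
  P2: D <- L <- W -> Z -> P
  P3: D <- L -> Z <- G -> P
  P4: D <- L -> Z -> P
  P5: D <- L -> P
That exhausts the simple backdoor paths. Count: 5.

5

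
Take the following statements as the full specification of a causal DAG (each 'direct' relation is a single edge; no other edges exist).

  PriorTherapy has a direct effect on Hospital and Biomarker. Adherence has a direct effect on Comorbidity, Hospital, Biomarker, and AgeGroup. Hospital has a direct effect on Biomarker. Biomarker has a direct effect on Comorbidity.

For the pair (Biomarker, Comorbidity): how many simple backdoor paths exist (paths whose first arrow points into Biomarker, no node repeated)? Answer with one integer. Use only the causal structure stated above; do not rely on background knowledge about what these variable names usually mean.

3

A backdoor path from Biomarker to Comorbidity is any simple undirected path whose first edge points into Biomarker (i.e. leaves Biomarker via a parent).
Parents of Biomarker: {Adherence, Hospital, PriorTherapy}.
Enumerating:
  P1: Biomarker <- PriorTherapy -> Hospital <- Adherence -> Comorbidity
  P2: Biomarker <- Adherence -> Comorbidity
  P3: Biomarker <- Hospital <- Adherence -> Comorbidity
That exhausts the simple backdoor paths. Count: 3.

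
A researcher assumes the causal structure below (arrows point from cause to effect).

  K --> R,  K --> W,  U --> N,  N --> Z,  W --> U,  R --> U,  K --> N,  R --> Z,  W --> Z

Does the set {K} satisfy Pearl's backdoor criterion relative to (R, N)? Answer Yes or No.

Backdoor paths from R to N (paths whose first edge points into R):
  P1: R <- K -> W -> U -> N
  P2: R <- K -> W -> Z <- N
  P3: R <- K -> N
Condition 1 (no descendant of R in the set): holds — descendants of R are {N, U, Z}; none are in {K}.
Condition 2 (every backdoor path blocked by {K}):
  P1: blocked at fork node K ∈ conditioning set.
  P2: blocked at fork node K ∈ conditioning set.
  P3: blocked at fork node K ∈ conditioning set.
{K} satisfies the backdoor criterion.

Yes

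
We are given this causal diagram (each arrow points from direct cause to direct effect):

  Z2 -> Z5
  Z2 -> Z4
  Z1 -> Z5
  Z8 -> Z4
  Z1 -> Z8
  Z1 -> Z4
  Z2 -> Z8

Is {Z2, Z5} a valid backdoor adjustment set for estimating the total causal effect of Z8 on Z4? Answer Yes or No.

No

Backdoor paths from Z8 to Z4 (paths whose first edge points into Z8):
  P1: Z8 <- Z1 -> Z4
  P2: Z8 <- Z1 -> Z5 <- Z2 -> Z4
  P3: Z8 <- Z2 -> Z4
  P4: Z8 <- Z2 -> Z5 <- Z1 -> Z4
Condition 1 (no descendant of Z8 in the set): holds — descendants of Z8 are {Z4}; none are in {Z2, Z5}.
Condition 2 (every backdoor path blocked by {Z2, Z5}):
  P1: open — no interior node is in the conditioning set.
  P2: blocked at fork node Z2 ∈ conditioning set.
  P3: blocked at fork node Z2 ∈ conditioning set.
  P4: blocked at fork node Z2 ∈ conditioning set.
{Z2, Z5} does not satisfy the backdoor criterion.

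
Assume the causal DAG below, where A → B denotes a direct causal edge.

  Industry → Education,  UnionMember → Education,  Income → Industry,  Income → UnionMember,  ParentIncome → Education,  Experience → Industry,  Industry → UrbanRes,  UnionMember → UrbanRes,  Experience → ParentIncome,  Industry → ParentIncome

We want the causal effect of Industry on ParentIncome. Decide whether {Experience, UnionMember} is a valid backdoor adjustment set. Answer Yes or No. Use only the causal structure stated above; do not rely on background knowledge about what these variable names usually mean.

Yes

Backdoor paths from Industry to ParentIncome (paths whose first edge points into Industry):
  P1: Industry <- Experience -> ParentIncome
  P2: Industry <- Income -> UnionMember -> Education <- ParentIncome
Condition 1 (no descendant of Industry in the set): holds — descendants of Industry are {Education, ParentIncome, UrbanRes}; none are in {Experience, UnionMember}.
Condition 2 (every backdoor path blocked by {Experience, UnionMember}):
  P1: blocked at fork node Experience ∈ conditioning set.
  P2: blocked at chain node UnionMember ∈ conditioning set.
{Experience, UnionMember} satisfies the backdoor criterion.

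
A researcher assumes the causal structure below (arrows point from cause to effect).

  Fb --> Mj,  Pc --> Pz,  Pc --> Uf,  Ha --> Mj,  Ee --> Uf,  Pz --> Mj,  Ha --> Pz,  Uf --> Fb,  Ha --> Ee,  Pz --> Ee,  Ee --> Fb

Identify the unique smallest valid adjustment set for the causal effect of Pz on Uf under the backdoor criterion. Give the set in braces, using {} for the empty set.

{Ha, Pc}

Variables eligible for adjustment (non-descendants of Pz, excluding Pz and Uf): {Ha, Pc}.
Backdoor paths from Pz to Uf:
  P1: Pz <- Ha -> Ee -> Uf
  P2: Pz <- Ha -> Ee -> Fb <- Uf
  P3: Pz <- Ha -> Mj <- Fb <- Ee -> Uf
  P4: Pz <- Ha -> Mj <- Fb <- Uf
  P5: Pz <- Pc -> Uf
The empty set is not sufficient: P1 (Pz <- Ha -> Ee -> Uf) has no collider blocking it and no conditioned non-collider, so it is open.
Try {Ha, Pc}:
  P1: blocked at fork node Ha ∈ conditioning set.
  P2: blocked at fork node Ha ∈ conditioning set.
  P3: blocked at fork node Ha ∈ conditioning set.
  P4: blocked at fork node Ha ∈ conditioning set.
  P5: blocked at fork node Pc ∈ conditioning set.
{Ha, Pc} contains no descendant of Pz and blocks every backdoor path.
Every element of {Ha, Pc} is needed (dropping Ha leaves P1 open; dropping Pc leaves P5 open), so no proper subset is valid.
Among all size-2 subsets of the eligible variables, only {Ha, Pc} blocks every backdoor path, so it is the unique smallest valid adjustment set.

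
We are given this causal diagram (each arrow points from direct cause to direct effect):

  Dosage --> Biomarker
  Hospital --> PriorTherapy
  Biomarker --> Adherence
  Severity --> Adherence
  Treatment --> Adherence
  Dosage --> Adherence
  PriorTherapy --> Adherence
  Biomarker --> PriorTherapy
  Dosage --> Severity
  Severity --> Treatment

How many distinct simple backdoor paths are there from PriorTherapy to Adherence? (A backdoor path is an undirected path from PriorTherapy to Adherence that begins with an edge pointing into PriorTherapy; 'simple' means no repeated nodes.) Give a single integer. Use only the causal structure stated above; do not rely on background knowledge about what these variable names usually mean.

4

A backdoor path from PriorTherapy to Adherence is any simple undirected path whose first edge points into PriorTherapy (i.e. leaves PriorTherapy via a parent).
Parents of PriorTherapy: {Biomarker, Hospital}.
Enumerating:
  P1: PriorTherapy <- Biomarker <- Dosage -> Severity -> Treatment -> Adherence
  P2: PriorTherapy <- Biomarker <- Dosage -> Severity -> Adherence
  P3: PriorTherapy <- Biomarker <- Dosage -> Adherence
  P4: PriorTherapy <- Biomarker -> Adherence
That exhausts the simple backdoor paths. Count: 4.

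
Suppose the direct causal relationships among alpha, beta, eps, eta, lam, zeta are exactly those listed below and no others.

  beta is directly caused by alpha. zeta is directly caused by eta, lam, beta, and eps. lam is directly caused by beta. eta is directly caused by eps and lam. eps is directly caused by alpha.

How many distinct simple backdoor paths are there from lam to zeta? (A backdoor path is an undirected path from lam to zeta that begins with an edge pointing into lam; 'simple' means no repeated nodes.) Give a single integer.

A backdoor path from lam to zeta is any simple undirected path whose first edge points into lam (i.e. leaves lam via a parent).
Parents of lam: {beta}.
Enumerating:
  P1: lam <- beta <- alpha -> eps -> eta -> zeta
  P2: lam <- beta <- alpha -> eps -> zeta
  P3: lam <- beta -> zeta
That exhausts the simple backdoor paths. Count: 3.

3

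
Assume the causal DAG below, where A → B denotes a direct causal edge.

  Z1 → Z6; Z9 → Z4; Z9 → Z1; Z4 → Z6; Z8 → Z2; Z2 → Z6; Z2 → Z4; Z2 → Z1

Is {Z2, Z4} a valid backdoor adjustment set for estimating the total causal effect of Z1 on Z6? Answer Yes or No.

Yes

Backdoor paths from Z1 to Z6 (paths whose first edge points into Z1):
  P1: Z1 <- Z2 -> Z4 -> Z6
  P2: Z1 <- Z2 -> Z6
  P3: Z1 <- Z9 -> Z4 <- Z2 -> Z6
  P4: Z1 <- Z9 -> Z4 -> Z6
Condition 1 (no descendant of Z1 in the set): holds — descendants of Z1 are {Z6}; none are in {Z2, Z4}.
Condition 2 (every backdoor path blocked by {Z2, Z4}):
  P1: blocked at fork node Z2 ∈ conditioning set.
  P2: blocked at fork node Z2 ∈ conditioning set.
  P3: blocked at fork node Z2 ∈ conditioning set.
  P4: blocked at chain node Z4 ∈ conditioning set.
{Z2, Z4} satisfies the backdoor criterion.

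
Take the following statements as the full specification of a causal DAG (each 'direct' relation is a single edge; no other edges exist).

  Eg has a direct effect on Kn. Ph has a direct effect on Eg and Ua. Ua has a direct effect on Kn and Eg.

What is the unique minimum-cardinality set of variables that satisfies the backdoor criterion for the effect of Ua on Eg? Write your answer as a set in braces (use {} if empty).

Variables eligible for adjustment (non-descendants of Ua, excluding Ua and Eg): {Ph}.
Backdoor paths from Ua to Eg:
  P1: Ua <- Ph -> Eg
The empty set is not sufficient: P1 (Ua <- Ph -> Eg) has no collider blocking it and no conditioned non-collider, so it is open.
Try {Ph}:
  P1: blocked at fork node Ph ∈ conditioning set.
{Ph} contains no descendant of Ua and blocks every backdoor path.
{Ph} is the unique smallest valid adjustment set.

{Ph}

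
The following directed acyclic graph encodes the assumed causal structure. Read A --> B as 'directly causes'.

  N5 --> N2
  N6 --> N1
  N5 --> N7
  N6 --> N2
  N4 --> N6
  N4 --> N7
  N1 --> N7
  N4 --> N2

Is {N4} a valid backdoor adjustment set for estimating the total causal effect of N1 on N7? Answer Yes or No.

Yes

Backdoor paths from N1 to N7 (paths whose first edge points into N1):
  P1: N1 <- N6 <- N4 -> N2 <- N5 -> N7
  P2: N1 <- N6 <- N4 -> N7
  P3: N1 <- N6 -> N2 <- N4 -> N7
  P4: N1 <- N6 -> N2 <- N5 -> N7
Condition 1 (no descendant of N1 in the set): holds — descendants of N1 are {N7}; none are in {N4}.
Condition 2 (every backdoor path blocked by {N4}):
  P1: blocked at fork node N4 ∈ conditioning set.
  P2: blocked at fork node N4 ∈ conditioning set.
  P3: blocked at collider N2 (neither it nor any descendant is in the conditioning set).
  P4: blocked at collider N2 (neither it nor any descendant is in the conditioning set).
{N4} satisfies the backdoor criterion.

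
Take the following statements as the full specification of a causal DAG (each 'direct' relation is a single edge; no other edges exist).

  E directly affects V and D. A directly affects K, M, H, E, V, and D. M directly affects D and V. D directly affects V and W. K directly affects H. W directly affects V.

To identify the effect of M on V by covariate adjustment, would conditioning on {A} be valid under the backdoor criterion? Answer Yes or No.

Yes

Backdoor paths from M to V (paths whose first edge points into M):
  P1: M <- A -> E -> D -> W -> V
  P2: M <- A -> E -> D -> V
  P3: M <- A -> E -> V
  P4: M <- A -> D <- E -> V
  P5: M <- A -> D -> W -> V
  P6: M <- A -> D -> V
  P7: M <- A -> V
Condition 1 (no descendant of M in the set): holds — descendants of M are {D, V, W}; none are in {A}.
Condition 2 (every backdoor path blocked by {A}):
  P1: blocked at fork node A ∈ conditioning set.
  P2: blocked at fork node A ∈ conditioning set.
  P3: blocked at fork node A ∈ conditioning set.
  P4: blocked at fork node A ∈ conditioning set.
  P5: blocked at fork node A ∈ conditioning set.
  P6: blocked at fork node A ∈ conditioning set.
  P7: blocked at fork node A ∈ conditioning set.
{A} satisfies the backdoor criterion.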